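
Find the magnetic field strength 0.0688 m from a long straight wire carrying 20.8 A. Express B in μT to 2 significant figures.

For an infinitely long straight wire, B = μ₀I/(2πd).
B = (4π×10⁻⁷ × 20.8) / (2π × 0.0688) = 6.05×10⁻⁵ T.

B ≈ 60 μT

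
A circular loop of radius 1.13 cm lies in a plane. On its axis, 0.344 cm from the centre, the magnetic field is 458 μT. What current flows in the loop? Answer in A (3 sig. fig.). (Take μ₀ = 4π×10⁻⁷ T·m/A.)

On the axis of a loop, B = μ₀IR²/[2(R²+z²)^(3/2)], so I = 2B(R²+z²)^(3/2)/(μ₀R²).
R² + z² = 0.0001277 + 1.183×10⁻⁵ = 0.0001395 m²; raised to 3/2 gives 1.65×10⁻⁶ m³.
I = 2 × 4.58×10⁻⁴ × 1.65×10⁻⁶ / (1.26×10⁻⁶ × 0.0001277) = 9.41 A.

I ≈ 9.41 A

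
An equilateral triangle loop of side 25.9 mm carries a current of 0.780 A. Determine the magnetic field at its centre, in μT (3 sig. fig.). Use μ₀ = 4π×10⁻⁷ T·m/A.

Each side is a finite straight segment at perpendicular distance d = a/(2 tan(π/3)) = 0.007477 m from the centre, with end-angles ±π/3.
One side contributes B₁ = (μ₀I/4πd)·2 sin(π/3) = 1.81×10⁻⁵ T.
All 3 sides add in the same direction: B = 3 × 1.81×10⁻⁵ = 5.42×10⁻⁵ T.

B ≈ 54.2 μT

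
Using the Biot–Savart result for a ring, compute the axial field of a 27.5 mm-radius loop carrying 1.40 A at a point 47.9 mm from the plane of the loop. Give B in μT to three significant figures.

B ≈ 3.95 μT

On the axis of a circular loop, B = μ₀IR² / [2(R²+z²)^(3/2)].
R² + z² = (0.0275)² + (0.0479)² = 0.003051 m², and (R²+z²)^(3/2) = 1.68×10⁻⁴ m³.
B = (4π×10⁻⁷ × 1.40 × 0.0007562) / (2 × 1.68×10⁻⁴) = 3.95×10⁻⁶ T.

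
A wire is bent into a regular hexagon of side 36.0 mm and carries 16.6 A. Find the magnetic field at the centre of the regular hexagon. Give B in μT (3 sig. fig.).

Each side is a finite straight segment at perpendicular distance d = a/(2 tan(π/6)) = 0.03118 m from the centre, with end-angles ±π/6.
One side contributes B₁ = (μ₀I/4πd)·2 sin(π/6) = 5.32×10⁻⁵ T.
All 6 sides add in the same direction: B = 6 × 5.32×10⁻⁵ = 3.19×10⁻⁴ T.

B ≈ 319 μT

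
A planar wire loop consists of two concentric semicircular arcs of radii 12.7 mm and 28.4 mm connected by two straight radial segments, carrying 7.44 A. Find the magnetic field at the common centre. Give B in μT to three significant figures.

B ≈ 102 μT

The radial connectors point toward the centre, so dl × r̂ = 0 and they contribute nothing.
Each semicircle gives μ₀I/(4R): inner arc 1.84×10⁻⁴ T, outer arc 8.23×10⁻⁵ T.
The two arcs carry current in opposite angular senses, so their fields oppose: B = |1.84×10⁻⁴ − 8.23×10⁻⁵| = 1.02×10⁻⁴ T.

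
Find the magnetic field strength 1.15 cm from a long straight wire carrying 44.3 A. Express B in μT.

For an infinitely long straight wire, B = μ₀I/(2πd).
B = (4π×10⁻⁷ × 44.3) / (2π × 0.0115) = 7.70×10⁻⁴ T.

B ≈ 770 μT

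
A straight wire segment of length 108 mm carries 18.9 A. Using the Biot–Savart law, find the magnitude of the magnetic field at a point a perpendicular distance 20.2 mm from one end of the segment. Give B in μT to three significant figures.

B ≈ 92.0 μT

For a finite straight segment, B = (μ₀I/4πd)(sinθ₁ + sinθ₂), where θ₁, θ₂ are the angles from the perpendicular to each end.
The perpendicular foot is at one end, so the two end-offsets along the wire are 0 and L = 0.108 m.
sinθ₁ = 0/√(0²+0.0202²) = 0.0000; sinθ₂ = 0.108/√(0.108²+0.0202²) = 0.9830.
B = (4π×10⁻⁷ × 18.9) / (4π × 0.0202) × (0.0000 + 0.9830) = 9.20×10⁻⁵ T.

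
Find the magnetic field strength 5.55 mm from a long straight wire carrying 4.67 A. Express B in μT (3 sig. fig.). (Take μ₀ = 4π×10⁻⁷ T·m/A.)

For an infinitely long straight wire, B = μ₀I/(2πd).
B = (4π×10⁻⁷ × 4.67) / (2π × 0.00555) = 1.68×10⁻⁴ T.

B ≈ 168 μT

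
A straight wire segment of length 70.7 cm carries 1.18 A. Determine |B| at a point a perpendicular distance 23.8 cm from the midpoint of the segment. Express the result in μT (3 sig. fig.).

B ≈ 0.823 μT

For a finite straight segment, B = (μ₀I/4πd)(sinθ₁ + sinθ₂), where θ₁, θ₂ are the angles from the perpendicular to each end.
The perpendicular from the point meets the wire at its midpoint, so each end is L/2 = 0.3535 m away along the wire.
sinθ₁ = 0.3535/√(0.3535²+0.238²) = 0.8295; sinθ₂ = 0.3535/√(0.3535²+0.238²) = 0.8295.
B = (4π×10⁻⁷ × 1.18) / (4π × 0.238) × (0.8295 + 0.8295) = 8.23×10⁻⁷ T.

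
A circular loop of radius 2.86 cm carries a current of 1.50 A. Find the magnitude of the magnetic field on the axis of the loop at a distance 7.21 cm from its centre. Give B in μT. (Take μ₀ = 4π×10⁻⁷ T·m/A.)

B ≈ 1.65 μT

On the axis of a circular loop, B = μ₀IR² / [2(R²+z²)^(3/2)].
R² + z² = (0.0286)² + (0.0721)² = 0.006016 m², and (R²+z²)^(3/2) = 4.67×10⁻⁴ m³.
B = (4π×10⁻⁷ × 1.50 × 0.000818) / (2 × 4.67×10⁻⁴) = 1.65×10⁻⁶ T.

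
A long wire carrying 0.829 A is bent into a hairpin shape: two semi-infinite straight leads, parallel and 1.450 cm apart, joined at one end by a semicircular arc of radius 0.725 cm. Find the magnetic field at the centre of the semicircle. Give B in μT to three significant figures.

B ≈ 58.8 μT

The semicircular arc contributes B_arc = μ₀I·π/(4πR) = μ₀I/(4R) = 3.59×10⁻⁵ T.
Each semi-infinite lead is at perpendicular distance R = 0.00725 m from the centre, with the perpendicular foot at its near end, so it contributes μ₀I/(4πR); both point the same way, together 2.29×10⁻⁵ T.
Arc and leads all point the same direction: B = 3.59×10⁻⁵ + 2.29×10⁻⁵ = 5.88×10⁻⁵ T.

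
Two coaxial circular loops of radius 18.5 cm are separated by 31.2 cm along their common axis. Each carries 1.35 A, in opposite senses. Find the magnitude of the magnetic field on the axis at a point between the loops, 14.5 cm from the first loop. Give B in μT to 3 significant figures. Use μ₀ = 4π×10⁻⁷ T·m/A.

Each loop contributes B = μ₀IR²/[2(R²+z²)^(3/2)] on the axis, with z measured from that loop.
Loop 1 (z = 0.145 m): B₁ = 2.24×10⁻⁶ T. Loop 2 (z = 0.167 m): B₂ = 1.88×10⁻⁶ T.
The fields oppose: B = |B₁ − B₂| = 3.60×10⁻⁷ T.

B ≈ 0.360 μT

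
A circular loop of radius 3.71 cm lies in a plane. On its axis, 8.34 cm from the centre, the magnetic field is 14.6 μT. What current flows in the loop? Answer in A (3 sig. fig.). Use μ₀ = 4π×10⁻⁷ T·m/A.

On the axis of a loop, B = μ₀IR²/[2(R²+z²)^(3/2)], so I = 2B(R²+z²)^(3/2)/(μ₀R²).
R² + z² = 0.001376 + 0.006956 = 0.008332 m²; raised to 3/2 gives 7.61×10⁻⁴ m³.
I = 2 × 1.46×10⁻⁵ × 7.61×10⁻⁴ / (1.26×10⁻⁶ × 0.001376) = 12.8 A.

I ≈ 12.8 A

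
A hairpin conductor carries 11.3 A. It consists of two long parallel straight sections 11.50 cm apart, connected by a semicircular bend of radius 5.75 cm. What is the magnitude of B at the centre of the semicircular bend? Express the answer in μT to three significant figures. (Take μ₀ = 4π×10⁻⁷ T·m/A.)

B ≈ 101 μT

The semicircular arc contributes B_arc = μ₀I·π/(4πR) = μ₀I/(4R) = 6.17×10⁻⁵ T.
Each semi-infinite lead is at perpendicular distance R = 0.0575 m from the centre, with the perpendicular foot at its near end, so it contributes μ₀I/(4πR); both point the same way, together 3.93×10⁻⁵ T.
Arc and leads all point the same direction: B = 6.17×10⁻⁵ + 3.93×10⁻⁵ = 1.01×10⁻⁴ T.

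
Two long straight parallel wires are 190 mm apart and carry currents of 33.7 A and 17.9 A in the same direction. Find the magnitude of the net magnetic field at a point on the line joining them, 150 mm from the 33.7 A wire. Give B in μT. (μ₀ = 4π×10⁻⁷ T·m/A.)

B ≈ 44.6 μT

Each long wire gives B = μ₀I/(2πd). Distances are d₁ = 0.15 m and d₂ = 0.04 m.
B₁ = 4.49×10⁻⁵ T, B₂ = 8.95×10⁻⁵ T.
Between parallel currents the two contributions point in opposite directions, so they subtract. B = |B₁ − B₂| = |4.49×10⁻⁵ − 8.95×10⁻⁵| = 4.46×10⁻⁵ T.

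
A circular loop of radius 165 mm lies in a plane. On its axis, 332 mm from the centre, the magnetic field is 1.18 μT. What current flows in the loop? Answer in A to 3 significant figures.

I ≈ 3.52 A

On the axis of a loop, B = μ₀IR²/[2(R²+z²)^(3/2)], so I = 2B(R²+z²)^(3/2)/(μ₀R²).
R² + z² = 0.02723 + 0.1102 = 0.1374 m²; raised to 3/2 gives 5.10×10⁻² m³.
I = 2 × 1.18×10⁻⁶ × 5.10×10⁻² / (1.26×10⁻⁶ × 0.02723) = 3.52 A.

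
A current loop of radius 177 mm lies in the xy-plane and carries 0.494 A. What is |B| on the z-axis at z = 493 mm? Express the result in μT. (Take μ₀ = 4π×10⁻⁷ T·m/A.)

On the axis of a circular loop, B = μ₀IR² / [2(R²+z²)^(3/2)].
R² + z² = (0.177)² + (0.493)² = 0.2744 m², and (R²+z²)^(3/2) = 0.144 m³.
B = (4π×10⁻⁷ × 0.494 × 0.03133) / (2 × 0.144) = 6.77×10⁻⁸ T.

B ≈ 0.0677 μT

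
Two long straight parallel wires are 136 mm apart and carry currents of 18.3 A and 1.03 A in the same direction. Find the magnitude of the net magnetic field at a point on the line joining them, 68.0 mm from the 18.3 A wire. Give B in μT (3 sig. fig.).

B ≈ 50.8 μT

Each long wire gives B = μ₀I/(2πd). Distances are d₁ = 0.068 m and d₂ = 0.068 m.
B₁ = 5.38×10⁻⁵ T, B₂ = 3.03×10⁻⁶ T.
Between parallel currents the two contributions point in opposite directions, so they subtract. B = |B₁ − B₂| = |5.38×10⁻⁵ − 3.03×10⁻⁶| = 5.08×10⁻⁵ T.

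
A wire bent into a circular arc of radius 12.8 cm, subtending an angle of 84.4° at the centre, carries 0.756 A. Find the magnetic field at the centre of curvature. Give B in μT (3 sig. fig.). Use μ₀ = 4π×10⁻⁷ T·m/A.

B ≈ 0.870 μT

The Biot–Savart field of a circular arc at its centre is B = μ₀Iφ/(4πR), with φ = 1.473 rad.
B = (4π×10⁻⁷ × 0.756 × 1.473) / (4π × 0.128) = 8.70×10⁻⁷ T.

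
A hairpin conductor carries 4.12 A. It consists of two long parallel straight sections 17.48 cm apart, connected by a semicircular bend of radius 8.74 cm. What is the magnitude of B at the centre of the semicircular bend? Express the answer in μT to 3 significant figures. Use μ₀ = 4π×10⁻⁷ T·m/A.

B ≈ 24.2 μT

The semicircular arc contributes B_arc = μ₀I·π/(4πR) = μ₀I/(4R) = 1.48×10⁻⁵ T.
Each semi-infinite lead is at perpendicular distance R = 0.0874 m from the centre, with the perpendicular foot at its near end, so it contributes μ₀I/(4πR); both point the same way, together 9.43×10⁻⁶ T.
Arc and leads all point the same direction: B = 1.48×10⁻⁵ + 9.43×10⁻⁶ = 2.42×10⁻⁵ T.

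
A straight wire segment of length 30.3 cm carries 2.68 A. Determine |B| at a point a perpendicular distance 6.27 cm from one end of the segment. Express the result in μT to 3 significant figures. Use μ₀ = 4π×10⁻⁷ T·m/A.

B ≈ 4.19 μT

For a finite straight segment, B = (μ₀I/4πd)(sinθ₁ + sinθ₂), where θ₁, θ₂ are the angles from the perpendicular to each end.
The perpendicular foot is at one end, so the two end-offsets along the wire are 0 and L = 0.303 m.
sinθ₁ = 0/√(0²+0.0627²) = 0.0000; sinθ₂ = 0.303/√(0.303²+0.0627²) = 0.9793.
B = (4π×10⁻⁷ × 2.68) / (4π × 0.0627) × (0.0000 + 0.9793) = 4.19×10⁻⁶ T.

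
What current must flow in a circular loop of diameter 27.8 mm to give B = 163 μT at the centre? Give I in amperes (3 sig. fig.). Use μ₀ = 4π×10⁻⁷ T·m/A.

At the centre of a circular loop B = μ₀I/(2R), so I = 2RB/μ₀.
With R = 0.0139 m, I = 2 × 0.0139 × 1.63×10⁻⁴ / (4π×10⁻⁷) = 3.61 A.

I ≈ 3.61 A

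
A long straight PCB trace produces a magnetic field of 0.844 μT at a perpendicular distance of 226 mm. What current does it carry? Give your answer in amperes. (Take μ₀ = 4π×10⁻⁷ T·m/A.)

For a long straight wire B = μ₀I/(2πd), so I = 2πdB/μ₀.
I = 2π × 0.226 × 8.44×10⁻⁷ / (4π×10⁻⁷) = 0.954 A.

I ≈ 0.954 A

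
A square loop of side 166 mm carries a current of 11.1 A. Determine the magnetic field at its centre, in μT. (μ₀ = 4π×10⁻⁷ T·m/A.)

B ≈ 75.7 μT

Each side is a finite straight segment at perpendicular distance d = a/(2 tan(π/4)) = 0.083 m from the centre, with end-angles ±π/4.
One side contributes B₁ = (μ₀I/4πd)·2 sin(π/4) = 1.89×10⁻⁵ T.
All 4 sides add in the same direction: B = 4 × 1.89×10⁻⁵ = 7.57×10⁻⁵ T.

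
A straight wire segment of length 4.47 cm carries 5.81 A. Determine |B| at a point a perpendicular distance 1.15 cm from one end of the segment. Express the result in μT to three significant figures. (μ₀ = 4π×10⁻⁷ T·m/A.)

B ≈ 48.9 μT

For a finite straight segment, B = (μ₀I/4πd)(sinθ₁ + sinθ₂), where θ₁, θ₂ are the angles from the perpendicular to each end.
The perpendicular foot is at one end, so the two end-offsets along the wire are 0 and L = 0.0447 m.
sinθ₁ = 0/√(0²+0.0115²) = 0.0000; sinθ₂ = 0.0447/√(0.0447²+0.0115²) = 0.9685.
B = (4π×10⁻⁷ × 5.81) / (4π × 0.0115) × (0.0000 + 0.9685) = 4.89×10⁻⁵ T.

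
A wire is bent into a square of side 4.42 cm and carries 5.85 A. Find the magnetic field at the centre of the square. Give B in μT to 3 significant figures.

Each side is a finite straight segment at perpendicular distance d = a/(2 tan(π/4)) = 0.0221 m from the centre, with end-angles ±π/4.
One side contributes B₁ = (μ₀I/4πd)·2 sin(π/4) = 3.74×10⁻⁵ T.
All 4 sides add in the same direction: B = 4 × 3.74×10⁻⁵ = 1.50×10⁻⁴ T.

B ≈ 150 μT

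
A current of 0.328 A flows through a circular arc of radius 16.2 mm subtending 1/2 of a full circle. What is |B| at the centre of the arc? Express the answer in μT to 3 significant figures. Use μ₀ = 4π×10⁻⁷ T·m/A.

The Biot–Savart field of a circular arc at its centre is B = μ₀Iφ/(4πR), with φ = 3.142 rad.
B = (4π×10⁻⁷ × 0.328 × 3.142) / (4π × 0.0162) = 6.36×10⁻⁶ T.

B ≈ 6.36 μT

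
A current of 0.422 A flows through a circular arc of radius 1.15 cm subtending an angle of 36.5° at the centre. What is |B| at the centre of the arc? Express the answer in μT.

The Biot–Savart field of a circular arc at its centre is B = μ₀Iφ/(4πR), with φ = 0.637 rad.
B = (4π×10⁻⁷ × 0.422 × 0.637) / (4π × 0.0115) = 2.34×10⁻⁶ T.

B ≈ 2.34 μT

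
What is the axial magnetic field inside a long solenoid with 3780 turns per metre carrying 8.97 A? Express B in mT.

Inside a long solenoid, B = μ₀nI with n = 3780 turns/m.
B = 4π×10⁻⁷ × 3780 × 8.97 = 4.26×10⁻² T.

B ≈ 42.6 mT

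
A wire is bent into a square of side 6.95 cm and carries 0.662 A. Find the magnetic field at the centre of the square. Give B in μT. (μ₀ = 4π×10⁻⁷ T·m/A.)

Each side is a finite straight segment at perpendicular distance d = a/(2 tan(π/4)) = 0.03475 m from the centre, with end-angles ±π/4.
One side contributes B₁ = (μ₀I/4πd)·2 sin(π/4) = 2.69×10⁻⁶ T.
All 4 sides add in the same direction: B = 4 × 2.69×10⁻⁶ = 1.08×10⁻⁵ T.

B ≈ 10.8 μT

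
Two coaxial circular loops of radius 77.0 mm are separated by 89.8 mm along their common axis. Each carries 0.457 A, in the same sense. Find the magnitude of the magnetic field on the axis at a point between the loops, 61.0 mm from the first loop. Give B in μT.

B ≈ 4.86 μT

Each loop contributes B = μ₀IR²/[2(R²+z²)^(3/2)] on the axis, with z measured from that loop.
Loop 1 (z = 0.061 m): B₁ = 1.80×10⁻⁶ T. Loop 2 (z = 0.0288 m): B₂ = 3.06×10⁻⁶ T.
The fields add: B = B₁ + B₂ = 4.86×10⁻⁶ T.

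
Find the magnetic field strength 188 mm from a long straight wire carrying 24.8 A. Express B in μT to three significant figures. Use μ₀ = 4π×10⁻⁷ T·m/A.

B ≈ 26.4 μT

For an infinitely long straight wire, B = μ₀I/(2πd).
B = (4π×10⁻⁷ × 24.8) / (2π × 0.188) = 2.64×10⁻⁵ T.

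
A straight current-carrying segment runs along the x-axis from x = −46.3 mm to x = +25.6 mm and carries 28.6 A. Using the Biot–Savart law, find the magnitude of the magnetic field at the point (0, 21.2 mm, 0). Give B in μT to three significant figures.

For a finite straight segment, B = (μ₀I/4πd)(sinθ₁ + sinθ₂), where θ₁, θ₂ are the angles from the perpendicular to each end.
The perpendicular distance is d = 0.0212 m; the end-offsets along the wire are a = 0.0463 m and b = 0.0256 m.
sinθ₁ = 0.0463/√(0.0463²+0.0212²) = 0.9092; sinθ₂ = 0.0256/√(0.0256²+0.0212²) = 0.7702.
B = (4π×10⁻⁷ × 28.6) / (4π × 0.0212) × (0.9092 + 0.7702) = 2.27×10⁻⁴ T.

B ≈ 227 μT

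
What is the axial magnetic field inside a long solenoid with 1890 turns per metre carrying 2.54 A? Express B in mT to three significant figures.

B ≈ 6.03 mT

Inside a long solenoid, B = μ₀nI with n = 1890 turns/m.
B = 4π×10⁻⁷ × 1890 × 2.54 = 6.03×10⁻³ T.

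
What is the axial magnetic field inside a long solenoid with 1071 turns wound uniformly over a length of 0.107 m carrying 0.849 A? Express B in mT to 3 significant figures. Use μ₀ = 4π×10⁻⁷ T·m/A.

B ≈ 10.7 mT

Inside a long solenoid, B = μ₀nI with n = 1.001×10⁴ turns/m.
B = 4π×10⁻⁷ × 1.001×10⁴ × 0.849 = 1.07×10⁻² T.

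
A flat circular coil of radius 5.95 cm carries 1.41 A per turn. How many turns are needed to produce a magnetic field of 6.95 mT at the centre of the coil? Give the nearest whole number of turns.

N = 467

For an N-turn coil, B = Nμ₀I/(2R). A single turn gives B₁ = 1.49×10⁻⁵ T with R = 0.0595 m.
N = B/B₁ = 6.95×10⁻³ / 1.49×10⁻⁵ = 466.77.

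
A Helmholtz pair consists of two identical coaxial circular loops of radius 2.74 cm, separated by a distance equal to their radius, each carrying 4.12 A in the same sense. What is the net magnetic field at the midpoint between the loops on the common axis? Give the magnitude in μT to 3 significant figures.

Each loop contributes B = μ₀IR²/[2(R²+z²)^(3/2)] on the axis, with z measured from that loop.
Loop 1 (z = 0.0137 m): B₁ = 6.76×10⁻⁵ T. Loop 2 (z = 0.0137 m): B₂ = 6.76×10⁻⁵ T.
The fields add: B = B₁ + B₂ = 1.35×10⁻⁴ T.

B ≈ 135 μT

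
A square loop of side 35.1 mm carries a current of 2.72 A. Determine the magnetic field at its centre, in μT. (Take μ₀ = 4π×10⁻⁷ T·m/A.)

Each side is a finite straight segment at perpendicular distance d = a/(2 tan(π/4)) = 0.01755 m from the centre, with end-angles ±π/4.
One side contributes B₁ = (μ₀I/4πd)·2 sin(π/4) = 2.19×10⁻⁵ T.
All 4 sides add in the same direction: B = 4 × 2.19×10⁻⁵ = 8.77×10⁻⁵ T.

B ≈ 87.7 μT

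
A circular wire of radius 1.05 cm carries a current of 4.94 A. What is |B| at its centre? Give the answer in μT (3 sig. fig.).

B ≈ 296 μT

At the centre of a circular loop the Biot–Savart law gives B = μ₀I/(2R).
B = (4π×10⁻⁷ × 4.94) / (2 × 0.0105) = 2.96×10⁻⁴ T.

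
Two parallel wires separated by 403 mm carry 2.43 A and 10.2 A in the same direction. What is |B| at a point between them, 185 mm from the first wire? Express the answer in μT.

B ≈ 6.73 μT

Each long wire gives B = μ₀I/(2πd). Distances are d₁ = 0.185 m and d₂ = 0.218 m.
B₁ = 2.63×10⁻⁶ T, B₂ = 9.36×10⁻⁶ T.
Between parallel currents the two contributions point in opposite directions, so they subtract. B = |B₁ − B₂| = |2.63×10⁻⁶ − 9.36×10⁻⁶| = 6.73×10⁻⁶ T.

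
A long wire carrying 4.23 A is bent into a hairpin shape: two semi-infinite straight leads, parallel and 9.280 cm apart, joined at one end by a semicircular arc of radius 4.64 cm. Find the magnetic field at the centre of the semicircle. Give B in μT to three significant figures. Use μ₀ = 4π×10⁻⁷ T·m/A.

The semicircular arc contributes B_arc = μ₀I·π/(4πR) = μ₀I/(4R) = 2.86×10⁻⁵ T.
Each semi-infinite lead is at perpendicular distance R = 0.0464 m from the centre, with the perpendicular foot at its near end, so it contributes μ₀I/(4πR); both point the same way, together 1.82×10⁻⁵ T.
Arc and leads all point the same direction: B = 2.86×10⁻⁵ + 1.82×10⁻⁵ = 4.69×10⁻⁵ T.

B ≈ 46.9 μT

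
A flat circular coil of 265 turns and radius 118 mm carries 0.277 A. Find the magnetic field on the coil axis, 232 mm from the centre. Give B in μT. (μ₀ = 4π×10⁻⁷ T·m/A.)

B ≈ 36.4 μT

For an N-turn flat coil, B = Nμ₀IR²/[2(R²+z²)^(3/2)] with R = 0.118 m, z = 0.232 m.
B = 265 × 1.37×10⁻⁷ T = 3.64×10⁻⁵ T.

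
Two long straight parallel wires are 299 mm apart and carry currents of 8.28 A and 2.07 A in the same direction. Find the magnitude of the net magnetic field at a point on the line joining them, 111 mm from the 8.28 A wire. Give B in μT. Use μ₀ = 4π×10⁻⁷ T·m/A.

Each long wire gives B = μ₀I/(2πd). Distances are d₁ = 0.111 m and d₂ = 0.188 m.
B₁ = 1.49×10⁻⁵ T, B₂ = 2.20×10⁻⁶ T.
Between parallel currents the two contributions point in opposite directions, so they subtract. B = |B₁ − B₂| = |1.49×10⁻⁵ − 2.20×10⁻⁶| = 1.27×10⁻⁵ T.

B ≈ 12.7 μT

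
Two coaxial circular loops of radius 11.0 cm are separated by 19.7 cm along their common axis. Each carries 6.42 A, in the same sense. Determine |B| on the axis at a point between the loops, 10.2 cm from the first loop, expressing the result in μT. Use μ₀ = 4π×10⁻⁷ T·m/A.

B ≈ 30.4 μT

Each loop contributes B = μ₀IR²/[2(R²+z²)^(3/2)] on the axis, with z measured from that loop.
Loop 1 (z = 0.102 m): B₁ = 1.45×10⁻⁵ T. Loop 2 (z = 0.095 m): B₂ = 1.59×10⁻⁵ T.
The fields add: B = B₁ + B₂ = 3.04×10⁻⁵ T.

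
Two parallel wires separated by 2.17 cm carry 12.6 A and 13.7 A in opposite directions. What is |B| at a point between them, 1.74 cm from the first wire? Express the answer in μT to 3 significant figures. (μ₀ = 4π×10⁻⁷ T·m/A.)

Each long wire gives B = μ₀I/(2πd). Distances are d₁ = 0.0174 m and d₂ = 0.0043 m.
B₁ = 1.45×10⁻⁴ T, B₂ = 6.37×10⁻⁴ T.
Between antiparallel currents both contributions point the same way, so they add. B = B₁ + B₂ = 1.45×10⁻⁴ + 6.37×10⁻⁴ = 7.82×10⁻⁴ T.

B ≈ 782 μT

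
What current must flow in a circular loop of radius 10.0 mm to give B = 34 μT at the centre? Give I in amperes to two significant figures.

At the centre of a circular loop B = μ₀I/(2R), so I = 2RB/μ₀.
With R = 0.01 m, I = 2 × 0.01 × 3.40×10⁻⁵ / (4π×10⁻⁷) = 0.541 A.

I ≈ 0.54 A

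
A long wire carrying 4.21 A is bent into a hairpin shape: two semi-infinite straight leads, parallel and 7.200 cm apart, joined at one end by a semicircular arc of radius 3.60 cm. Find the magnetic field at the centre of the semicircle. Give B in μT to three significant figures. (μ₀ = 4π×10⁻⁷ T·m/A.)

B ≈ 60.1 μT

The semicircular arc contributes B_arc = μ₀I·π/(4πR) = μ₀I/(4R) = 3.67×10⁻⁵ T.
Each semi-infinite lead is at perpendicular distance R = 0.036 m from the centre, with the perpendicular foot at its near end, so it contributes μ₀I/(4πR); both point the same way, together 2.34×10⁻⁵ T.
Arc and leads all point the same direction: B = 3.67×10⁻⁵ + 2.34×10⁻⁵ = 6.01×10⁻⁵ T.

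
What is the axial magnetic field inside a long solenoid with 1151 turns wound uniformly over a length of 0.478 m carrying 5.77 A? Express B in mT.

B ≈ 17.5 mT

Inside a long solenoid, B = μ₀nI with n = 2408 turns/m.
B = 4π×10⁻⁷ × 2408 × 5.77 = 1.75×10⁻² T.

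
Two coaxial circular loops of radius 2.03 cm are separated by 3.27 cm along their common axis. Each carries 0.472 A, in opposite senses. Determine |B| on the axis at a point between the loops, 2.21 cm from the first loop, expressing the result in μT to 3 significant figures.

B ≈ 5.65 μT

Each loop contributes B = μ₀IR²/[2(R²+z²)^(3/2)] on the axis, with z measured from that loop.
Loop 1 (z = 0.0221 m): B₁ = 4.52×10⁻⁶ T. Loop 2 (z = 0.0106 m): B₂ = 1.02×10⁻⁵ T.
The fields oppose: B = |B₁ − B₂| = 5.65×10⁻⁶ T.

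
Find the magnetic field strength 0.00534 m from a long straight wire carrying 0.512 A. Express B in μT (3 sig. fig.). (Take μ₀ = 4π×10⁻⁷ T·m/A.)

For an infinitely long straight wire, B = μ₀I/(2πd).
B = (4π×10⁻⁷ × 0.512) / (2π × 0.00534) = 1.92×10⁻⁵ T.

B ≈ 19.2 μT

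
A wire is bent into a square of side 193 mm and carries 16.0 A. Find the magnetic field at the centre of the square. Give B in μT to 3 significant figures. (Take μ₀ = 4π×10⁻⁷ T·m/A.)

Each side is a finite straight segment at perpendicular distance d = a/(2 tan(π/4)) = 0.0965 m from the centre, with end-angles ±π/4.
One side contributes B₁ = (μ₀I/4πd)·2 sin(π/4) = 2.34×10⁻⁵ T.
All 4 sides add in the same direction: B = 4 × 2.34×10⁻⁵ = 9.38×10⁻⁵ T.

B ≈ 93.8 μT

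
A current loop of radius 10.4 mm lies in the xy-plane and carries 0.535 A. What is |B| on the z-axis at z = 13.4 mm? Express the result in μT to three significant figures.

B ≈ 7.45 μT

On the axis of a circular loop, B = μ₀IR² / [2(R²+z²)^(3/2)].
R² + z² = (0.0104)² + (0.0134)² = 0.0002877 m², and (R²+z²)^(3/2) = 4.88×10⁻⁶ m³.
B = (4π×10⁻⁷ × 0.535 × 0.0001082) / (2 × 4.88×10⁻⁶) = 7.45×10⁻⁶ T.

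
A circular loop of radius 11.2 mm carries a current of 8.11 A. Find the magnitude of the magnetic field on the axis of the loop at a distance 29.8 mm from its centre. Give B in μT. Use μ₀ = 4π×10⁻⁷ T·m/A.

On the axis of a circular loop, B = μ₀IR² / [2(R²+z²)^(3/2)].
R² + z² = (0.0112)² + (0.0298)² = 0.001013 m², and (R²+z²)^(3/2) = 3.23×10⁻⁵ m³.
B = (4π×10⁻⁷ × 8.11 × 0.0001254) / (2 × 3.23×10⁻⁵) = 1.98×10⁻⁵ T.

B ≈ 19.8 μT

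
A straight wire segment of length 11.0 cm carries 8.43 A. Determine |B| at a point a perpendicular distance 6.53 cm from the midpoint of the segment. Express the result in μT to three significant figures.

For a finite straight segment, B = (μ₀I/4πd)(sinθ₁ + sinθ₂), where θ₁, θ₂ are the angles from the perpendicular to each end.
The perpendicular from the point meets the wire at its midpoint, so each end is L/2 = 0.055 m away along the wire.
sinθ₁ = 0.055/√(0.055²+0.0653²) = 0.6442; sinθ₂ = 0.055/√(0.055²+0.0653²) = 0.6442.
B = (4π×10⁻⁷ × 8.43) / (4π × 0.0653) × (0.6442 + 0.6442) = 1.66×10⁻⁵ T.

B ≈ 16.6 μT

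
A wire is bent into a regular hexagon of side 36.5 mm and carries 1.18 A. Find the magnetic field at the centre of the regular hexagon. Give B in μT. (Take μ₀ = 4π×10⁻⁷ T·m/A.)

Each side is a finite straight segment at perpendicular distance d = a/(2 tan(π/6)) = 0.03161 m from the centre, with end-angles ±π/6.
One side contributes B₁ = (μ₀I/4πd)·2 sin(π/6) = 3.73×10⁻⁶ T.
All 6 sides add in the same direction: B = 6 × 3.73×10⁻⁶ = 2.24×10⁻⁵ T.

B ≈ 22.4 μT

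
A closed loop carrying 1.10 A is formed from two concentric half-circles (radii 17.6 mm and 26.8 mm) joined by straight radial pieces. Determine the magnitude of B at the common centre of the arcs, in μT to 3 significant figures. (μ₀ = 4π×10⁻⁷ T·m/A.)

B ≈ 6.74 μT

The radial connectors point toward the centre, so dl × r̂ = 0 and they contribute nothing.
Each semicircle gives μ₀I/(4R): inner arc 1.96×10⁻⁵ T, outer arc 1.29×10⁻⁵ T.
The two arcs carry current in opposite angular senses, so their fields oppose: B = |1.96×10⁻⁵ − 1.29×10⁻⁵| = 6.74×10⁻⁶ T.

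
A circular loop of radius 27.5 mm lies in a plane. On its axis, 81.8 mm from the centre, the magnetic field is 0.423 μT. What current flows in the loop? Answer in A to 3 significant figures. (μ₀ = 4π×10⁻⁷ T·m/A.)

On the axis of a loop, B = μ₀IR²/[2(R²+z²)^(3/2)], so I = 2B(R²+z²)^(3/2)/(μ₀R²).
R² + z² = 0.0007562 + 0.006691 = 0.007447 m²; raised to 3/2 gives 6.43×10⁻⁴ m³.
I = 2 × 4.23×10⁻⁷ × 6.43×10⁻⁴ / (1.26×10⁻⁶ × 0.0007562) = 0.572 A.

I ≈ 0.572 A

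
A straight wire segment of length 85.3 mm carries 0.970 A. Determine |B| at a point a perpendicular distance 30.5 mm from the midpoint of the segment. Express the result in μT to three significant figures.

For a finite straight segment, B = (μ₀I/4πd)(sinθ₁ + sinθ₂), where θ₁, θ₂ are the angles from the perpendicular to each end.
The perpendicular from the point meets the wire at its midpoint, so each end is L/2 = 0.04265 m away along the wire.
sinθ₁ = 0.04265/√(0.04265²+0.0305²) = 0.8134; sinθ₂ = 0.04265/√(0.04265²+0.0305²) = 0.8134.
B = (4π×10⁻⁷ × 0.970) / (4π × 0.0305) × (0.8134 + 0.8134) = 5.17×10⁻⁶ T.

B ≈ 5.17 μT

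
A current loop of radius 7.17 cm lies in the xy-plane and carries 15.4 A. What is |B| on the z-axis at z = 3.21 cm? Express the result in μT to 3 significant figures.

B ≈ 103 μT

On the axis of a circular loop, B = μ₀IR² / [2(R²+z²)^(3/2)].
R² + z² = (0.0717)² + (0.0321)² = 0.006171 m², and (R²+z²)^(3/2) = 4.85×10⁻⁴ m³.
B = (4π×10⁻⁷ × 15.4 × 0.005141) / (2 × 4.85×10⁻⁴) = 1.03×10⁻⁴ T.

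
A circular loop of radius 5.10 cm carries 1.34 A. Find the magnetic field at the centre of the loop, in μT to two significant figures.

At the centre of a circular loop the Biot–Savart law gives B = μ₀I/(2R).
B = (4π×10⁻⁷ × 1.34) / (2 × 0.051) = 1.65×10⁻⁵ T.

B ≈ 17 μT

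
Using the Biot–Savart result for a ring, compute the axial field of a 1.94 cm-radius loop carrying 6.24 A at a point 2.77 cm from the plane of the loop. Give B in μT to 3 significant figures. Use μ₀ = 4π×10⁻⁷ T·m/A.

On the axis of a circular loop, B = μ₀IR² / [2(R²+z²)^(3/2)].
R² + z² = (0.0194)² + (0.0277)² = 0.001144 m², and (R²+z²)^(3/2) = 3.87×10⁻⁵ m³.
B = (4π×10⁻⁷ × 6.24 × 0.0003764) / (2 × 3.87×10⁻⁵) = 3.82×10⁻⁵ T.

B ≈ 38.2 μT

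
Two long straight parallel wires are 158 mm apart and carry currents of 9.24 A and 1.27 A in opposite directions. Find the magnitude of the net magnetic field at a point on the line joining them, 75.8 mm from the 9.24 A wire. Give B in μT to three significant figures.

B ≈ 27.5 μT

Each long wire gives B = μ₀I/(2πd). Distances are d₁ = 0.0758 m and d₂ = 0.0822 m.
B₁ = 2.44×10⁻⁵ T, B₂ = 3.09×10⁻⁶ T.
Between antiparallel currents both contributions point the same way, so they add. B = B₁ + B₂ = 2.44×10⁻⁵ + 3.09×10⁻⁶ = 2.75×10⁻⁵ T.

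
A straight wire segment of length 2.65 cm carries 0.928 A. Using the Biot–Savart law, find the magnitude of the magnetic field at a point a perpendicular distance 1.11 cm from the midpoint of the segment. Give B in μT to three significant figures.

For a finite straight segment, B = (μ₀I/4πd)(sinθ₁ + sinθ₂), where θ₁, θ₂ are the angles from the perpendicular to each end.
The perpendicular from the point meets the wire at its midpoint, so each end is L/2 = 0.01325 m away along the wire.
sinθ₁ = 0.01325/√(0.01325²+0.0111²) = 0.7666; sinθ₂ = 0.01325/√(0.01325²+0.0111²) = 0.7666.
B = (4π×10⁻⁷ × 0.928) / (4π × 0.0111) × (0.7666 + 0.7666) = 1.28×10⁻⁵ T.

B ≈ 12.8 μT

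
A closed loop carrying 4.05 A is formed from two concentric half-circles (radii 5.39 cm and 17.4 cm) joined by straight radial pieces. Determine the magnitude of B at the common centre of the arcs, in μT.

B ≈ 16.3 μT

The radial connectors point toward the centre, so dl × r̂ = 0 and they contribute nothing.
Each semicircle gives μ₀I/(4R): inner arc 2.36×10⁻⁵ T, outer arc 7.31×10⁻⁶ T.
The two arcs carry current in opposite angular senses, so their fields oppose: B = |2.36×10⁻⁵ − 7.31×10⁻⁶| = 1.63×10⁻⁵ T.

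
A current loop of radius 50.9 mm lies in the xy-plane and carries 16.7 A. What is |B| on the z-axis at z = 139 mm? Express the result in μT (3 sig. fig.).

On the axis of a circular loop, B = μ₀IR² / [2(R²+z²)^(3/2)].
R² + z² = (0.0509)² + (0.139)² = 0.02191 m², and (R²+z²)^(3/2) = 3.24×10⁻³ m³.
B = (4π×10⁻⁷ × 16.7 × 0.002591) / (2 × 3.24×10⁻³) = 8.38×10⁻⁶ T.

B ≈ 8.38 μT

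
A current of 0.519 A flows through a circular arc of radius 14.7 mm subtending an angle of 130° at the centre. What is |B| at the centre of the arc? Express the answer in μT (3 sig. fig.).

B ≈ 8.01 μT

The Biot–Savart field of a circular arc at its centre is B = μ₀Iφ/(4πR), with φ = 2.269 rad.
B = (4π×10⁻⁷ × 0.519 × 2.269) / (4π × 0.0147) = 8.01×10⁻⁶ T.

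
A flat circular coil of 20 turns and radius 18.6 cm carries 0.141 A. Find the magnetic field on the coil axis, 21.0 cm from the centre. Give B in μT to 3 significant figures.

B ≈ 2.78 μT

For an N-turn flat coil, B = Nμ₀IR²/[2(R²+z²)^(3/2)] with R = 0.186 m, z = 0.21 m.
B = 20 × 1.39×10⁻⁷ T = 2.78×10⁻⁶ T.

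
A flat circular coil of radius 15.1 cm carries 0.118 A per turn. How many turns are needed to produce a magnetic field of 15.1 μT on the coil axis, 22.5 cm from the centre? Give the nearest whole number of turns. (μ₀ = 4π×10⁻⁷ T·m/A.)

N = 178

For an N-turn coil, B = Nμ₀IR²/[2(R²+z²)^(3/2)]. A single turn gives B₁ = 8.50×10⁻⁸ T with R = 0.151 m, z = 0.225 m.
N = B/B₁ = 1.51×10⁻⁵ / 8.50×10⁻⁸ = 177.72.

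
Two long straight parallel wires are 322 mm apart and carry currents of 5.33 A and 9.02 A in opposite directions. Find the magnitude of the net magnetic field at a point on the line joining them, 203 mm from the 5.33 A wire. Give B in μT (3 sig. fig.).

Each long wire gives B = μ₀I/(2πd). Distances are d₁ = 0.203 m and d₂ = 0.119 m.
B₁ = 5.25×10⁻⁶ T, B₂ = 1.52×10⁻⁵ T.
Between antiparallel currents both contributions point the same way, so they add. B = B₁ + B₂ = 5.25×10⁻⁶ + 1.52×10⁻⁵ = 2.04×10⁻⁵ T.

B ≈ 20.4 μT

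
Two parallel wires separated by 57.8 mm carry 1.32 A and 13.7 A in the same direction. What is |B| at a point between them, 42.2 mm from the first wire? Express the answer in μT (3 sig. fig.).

B ≈ 169 μT

Each long wire gives B = μ₀I/(2πd). Distances are d₁ = 0.0422 m and d₂ = 0.0156 m.
B₁ = 6.26×10⁻⁶ T, B₂ = 1.76×10⁻⁴ T.
Between parallel currents the two contributions point in opposite directions, so they subtract. B = |B₁ − B₂| = |6.26×10⁻⁶ − 1.76×10⁻⁴| = 1.69×10⁻⁴ T.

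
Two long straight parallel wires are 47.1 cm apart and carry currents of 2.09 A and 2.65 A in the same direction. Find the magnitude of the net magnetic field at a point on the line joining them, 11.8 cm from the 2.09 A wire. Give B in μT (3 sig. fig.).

B ≈ 2.04 μT

Each long wire gives B = μ₀I/(2πd). Distances are d₁ = 0.118 m and d₂ = 0.353 m.
B₁ = 3.54×10⁻⁶ T, B₂ = 1.50×10⁻⁶ T.
Between parallel currents the two contributions point in opposite directions, so they subtract. B = |B₁ − B₂| = |3.54×10⁻⁶ − 1.50×10⁻⁶| = 2.04×10⁻⁶ T.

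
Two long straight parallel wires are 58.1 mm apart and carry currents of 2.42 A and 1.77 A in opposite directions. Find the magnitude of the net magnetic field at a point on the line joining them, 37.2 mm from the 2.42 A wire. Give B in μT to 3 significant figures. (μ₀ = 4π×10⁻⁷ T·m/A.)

Each long wire gives B = μ₀I/(2πd). Distances are d₁ = 0.0372 m and d₂ = 0.0209 m.
B₁ = 1.30×10⁻⁵ T, B₂ = 1.69×10⁻⁵ T.
Between antiparallel currents both contributions point the same way, so they add. B = B₁ + B₂ = 1.30×10⁻⁵ + 1.69×10⁻⁵ = 2.99×10⁻⁵ T.

B ≈ 29.9 μT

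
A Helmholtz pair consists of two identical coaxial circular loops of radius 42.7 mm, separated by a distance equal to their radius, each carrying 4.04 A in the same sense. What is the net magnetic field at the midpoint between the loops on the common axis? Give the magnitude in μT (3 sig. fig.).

B ≈ 85.1 μT

Each loop contributes B = μ₀IR²/[2(R²+z²)^(3/2)] on the axis, with z measured from that loop.
Loop 1 (z = 0.02135 m): B₁ = 4.25×10⁻⁵ T. Loop 2 (z = 0.02135 m): B₂ = 4.25×10⁻⁵ T.
The fields add: B = B₁ + B₂ = 8.51×10⁻⁵ T.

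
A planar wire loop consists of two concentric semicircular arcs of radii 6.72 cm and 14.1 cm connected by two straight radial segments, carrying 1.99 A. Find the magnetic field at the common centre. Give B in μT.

The radial connectors point toward the centre, so dl × r̂ = 0 and they contribute nothing.
Each semicircle gives μ₀I/(4R): inner arc 9.30×10⁻⁶ T, outer arc 4.43×10⁻⁶ T.
The two arcs carry current in opposite angular senses, so their fields oppose: B = |9.30×10⁻⁶ − 4.43×10⁻⁶| = 4.87×10⁻⁶ T.

B ≈ 4.87 μT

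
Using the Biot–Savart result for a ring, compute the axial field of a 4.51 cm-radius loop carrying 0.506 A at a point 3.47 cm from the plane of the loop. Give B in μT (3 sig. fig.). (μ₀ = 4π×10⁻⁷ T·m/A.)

B ≈ 3.51 μT

On the axis of a circular loop, B = μ₀IR² / [2(R²+z²)^(3/2)].
R² + z² = (0.0451)² + (0.0347)² = 0.003238 m², and (R²+z²)^(3/2) = 1.84×10⁻⁴ m³.
B = (4π×10⁻⁷ × 0.506 × 0.002034) / (2 × 1.84×10⁻⁴) = 3.51×10⁻⁶ T.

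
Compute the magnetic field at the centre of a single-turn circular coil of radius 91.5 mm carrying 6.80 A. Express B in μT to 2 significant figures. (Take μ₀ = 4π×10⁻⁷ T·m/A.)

At the centre of a circular loop the Biot–Savart law gives B = μ₀I/(2R).
B = (4π×10⁻⁷ × 6.80) / (2 × 0.0915) = 4.67×10⁻⁵ T.

B ≈ 47 μT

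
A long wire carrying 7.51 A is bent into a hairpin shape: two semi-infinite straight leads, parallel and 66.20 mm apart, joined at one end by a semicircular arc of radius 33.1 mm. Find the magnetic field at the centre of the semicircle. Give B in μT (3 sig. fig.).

B ≈ 117 μT

The semicircular arc contributes B_arc = μ₀I·π/(4πR) = μ₀I/(4R) = 7.13×10⁻⁵ T.
Each semi-infinite lead is at perpendicular distance R = 0.0331 m from the centre, with the perpendicular foot at its near end, so it contributes μ₀I/(4πR); both point the same way, together 4.54×10⁻⁵ T.
Arc and leads all point the same direction: B = 7.13×10⁻⁵ + 4.54×10⁻⁵ = 1.17×10⁻⁴ T.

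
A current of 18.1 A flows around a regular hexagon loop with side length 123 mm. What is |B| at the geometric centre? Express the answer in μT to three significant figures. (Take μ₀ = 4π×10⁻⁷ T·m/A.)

B ≈ 102 μT

Each side is a finite straight segment at perpendicular distance d = a/(2 tan(π/6)) = 0.1065 m from the centre, with end-angles ±π/6.
One side contributes B₁ = (μ₀I/4πd)·2 sin(π/6) = 1.70×10⁻⁵ T.
All 6 sides add in the same direction: B = 6 × 1.70×10⁻⁵ = 1.02×10⁻⁴ T.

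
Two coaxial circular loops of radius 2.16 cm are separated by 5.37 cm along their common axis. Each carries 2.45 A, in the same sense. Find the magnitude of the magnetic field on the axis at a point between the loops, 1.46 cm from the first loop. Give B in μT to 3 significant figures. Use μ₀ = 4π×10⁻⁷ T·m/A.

B ≈ 48.6 μT

Each loop contributes B = μ₀IR²/[2(R²+z²)^(3/2)] on the axis, with z measured from that loop.
Loop 1 (z = 0.0146 m): B₁ = 4.05×10⁻⁵ T. Loop 2 (z = 0.0391 m): B₂ = 8.06×10⁻⁶ T.
The fields add: B = B₁ + B₂ = 4.86×10⁻⁵ T.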